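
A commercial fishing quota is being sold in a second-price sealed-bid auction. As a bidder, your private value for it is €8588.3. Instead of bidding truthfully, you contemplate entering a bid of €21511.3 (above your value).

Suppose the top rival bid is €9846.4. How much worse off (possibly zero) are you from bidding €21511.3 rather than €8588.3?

Bidding your value €8588.3: you lose (since €8588.3 < €9846.4). Payoff €0.
Bidding €21511.3: you win and pay €9846.4. Payoff €8588.3 − €9846.4 = −€1258.1.
The competing bid €9846.4 lies between your value and your inflated bid, so overbidding wins an item priced above your value.
Loss from deviating = €0 − (−€1258.1) = €1258.1.

€1258.1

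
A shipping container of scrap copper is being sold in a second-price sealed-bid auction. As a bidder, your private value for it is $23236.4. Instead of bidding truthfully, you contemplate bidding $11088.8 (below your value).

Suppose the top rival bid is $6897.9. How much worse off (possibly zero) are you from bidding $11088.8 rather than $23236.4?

$0

Bidding your value $23236.4: you win (since $23236.4 > $6897.9) and pay $6897.9. Payoff $16338.5.
Bidding $11088.8: you win and pay $6897.9. Payoff $23236.4 − $6897.9 = $16338.5.
Difference = $16338.5 − $16338.5 = $0; both bids lead to the same outcome because the competing bid is below both your value and your alternative bid.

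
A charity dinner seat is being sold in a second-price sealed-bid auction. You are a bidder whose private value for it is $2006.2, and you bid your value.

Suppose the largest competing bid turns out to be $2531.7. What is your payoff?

Your bid $2006.2 is below the highest competing bid $2531.7, so you lose.
A losing bidder pays nothing and receives nothing: payoff = $0.

$0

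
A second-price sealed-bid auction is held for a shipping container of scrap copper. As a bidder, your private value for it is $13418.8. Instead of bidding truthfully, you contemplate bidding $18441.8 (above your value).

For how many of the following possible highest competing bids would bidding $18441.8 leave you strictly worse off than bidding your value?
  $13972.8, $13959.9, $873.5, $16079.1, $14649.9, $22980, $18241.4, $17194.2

6

The deviation hurts exactly when the highest competing bid lies strictly between $13418.8 and $18441.8 — overbidding then wins at a price above your value.
$13972.8: inside the interval → strictly worse (loss $554).
$13959.9: inside the interval → strictly worse (loss $541.1).
$873.5: below both → same outcome either way.
$16079.1: inside the interval → strictly worse (loss $2660.3).
$14649.9: inside the interval → strictly worse (loss $1231.1).
$22980: above both → same outcome either way.
$18241.4: inside the interval → strictly worse (loss $4822.6).
$17194.2: inside the interval → strictly worse (loss $3775.4).
Count: 6.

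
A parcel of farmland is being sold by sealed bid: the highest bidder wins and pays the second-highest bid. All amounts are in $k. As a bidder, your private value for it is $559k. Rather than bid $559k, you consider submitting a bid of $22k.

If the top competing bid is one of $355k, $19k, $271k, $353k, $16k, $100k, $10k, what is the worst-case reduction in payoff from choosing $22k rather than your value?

$355k: truthful gives $204k, deviation gives $0k → loss $204k.
$19k: same outcome either way → loss $0k.
$271k: truthful gives $288k, deviation gives $0k → loss $288k.
$353k: truthful gives $206k, deviation gives $0k → loss $206k.
$16k: same outcome either way → loss $0k.
$100k: truthful gives $459k, deviation gives $0k → loss $459k.
$10k: same outcome either way → loss $0k.
Maximum loss: $459k.

$459k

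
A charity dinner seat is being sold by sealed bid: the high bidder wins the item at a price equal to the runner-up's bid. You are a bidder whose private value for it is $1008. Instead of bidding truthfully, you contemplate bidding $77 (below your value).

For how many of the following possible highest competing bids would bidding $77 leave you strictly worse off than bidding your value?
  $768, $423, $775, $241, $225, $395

6

The deviation hurts exactly when the highest competing bid lies strictly between $77 and $1008 — underbidding then forfeits a profitable win.
$768: inside the interval → strictly worse (loss $240).
$423: inside the interval → strictly worse (loss $585).
$775: inside the interval → strictly worse (loss $233).
$241: inside the interval → strictly worse (loss $767).
$225: inside the interval → strictly worse (loss $783).
$395: inside the interval → strictly worse (loss $613).
Count: 6.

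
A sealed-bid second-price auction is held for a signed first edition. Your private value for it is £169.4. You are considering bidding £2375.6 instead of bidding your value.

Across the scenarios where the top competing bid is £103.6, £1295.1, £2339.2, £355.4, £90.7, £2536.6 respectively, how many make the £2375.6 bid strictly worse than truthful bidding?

3

The deviation hurts exactly when the highest competing bid lies strictly between £169.4 and £2375.6 — overbidding then wins at a price above your value.
£103.6: below both → same outcome either way.
£1295.1: inside the interval → strictly worse (loss £1125.7).
£2339.2: inside the interval → strictly worse (loss £2169.8).
£355.4: inside the interval → strictly worse (loss £186).
£90.7: below both → same outcome either way.
£2536.6: above both → same outcome either way.
Count: 3.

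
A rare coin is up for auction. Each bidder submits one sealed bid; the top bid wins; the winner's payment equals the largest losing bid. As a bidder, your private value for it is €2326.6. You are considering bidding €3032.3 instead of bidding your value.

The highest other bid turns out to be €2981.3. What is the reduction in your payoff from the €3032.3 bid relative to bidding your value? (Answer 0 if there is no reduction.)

Bidding your value €2326.6: you lose (since €2326.6 < €2981.3). Payoff €0.
Bidding €3032.3: you win and pay €2981.3. Payoff €2326.6 − €2981.3 = −€654.7.
The competing bid €2981.3 lies between your value and your inflated bid, so overbidding wins an item priced above your value.
Loss from deviating = €0 − (−€654.7) = €654.7.

€654.7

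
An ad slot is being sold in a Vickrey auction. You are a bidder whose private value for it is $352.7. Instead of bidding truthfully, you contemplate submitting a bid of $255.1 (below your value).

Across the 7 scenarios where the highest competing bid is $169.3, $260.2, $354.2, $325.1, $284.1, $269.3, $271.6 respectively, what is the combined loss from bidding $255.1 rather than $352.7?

$353.2

The deviation costs you only when the competing bid falls strictly between $255.1 and $352.7; elsewhere both bids give the same outcome.
$169.3: outcomes coincide → loss $0.
$260.2: truthful payoff $92.5, deviation payoff $0 → loss $92.5.
$354.2: outcomes coincide → loss $0.
$325.1: truthful payoff $27.6, deviation payoff $0 → loss $27.6.
$284.1: truthful payoff $68.6, deviation payoff $0 → loss $68.6.
$269.3: truthful payoff $83.4, deviation payoff $0 → loss $83.4.
$271.6: truthful payoff $81.1, deviation payoff $0 → loss $81.1.
Total loss = $92.5 + $27.6 + $68.6 + $83.4 + $81.1 = $353.2.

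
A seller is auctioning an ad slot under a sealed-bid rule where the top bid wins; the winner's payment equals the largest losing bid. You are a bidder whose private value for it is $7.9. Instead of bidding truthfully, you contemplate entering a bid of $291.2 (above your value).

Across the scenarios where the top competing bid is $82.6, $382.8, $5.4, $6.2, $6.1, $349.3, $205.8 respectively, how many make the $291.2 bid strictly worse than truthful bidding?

2

The deviation hurts exactly when the highest competing bid lies strictly between $7.9 and $291.2 — overbidding then wins at a price above your value.
$82.6: inside the interval → strictly worse (loss $74.7).
$382.8: above both → same outcome either way.
$5.4: below both → same outcome either way.
$6.2: below both → same outcome either way.
$6.1: below both → same outcome either way.
$349.3: above both → same outcome either way.
$205.8: inside the interval → strictly worse (loss $197.9).
Count: 2.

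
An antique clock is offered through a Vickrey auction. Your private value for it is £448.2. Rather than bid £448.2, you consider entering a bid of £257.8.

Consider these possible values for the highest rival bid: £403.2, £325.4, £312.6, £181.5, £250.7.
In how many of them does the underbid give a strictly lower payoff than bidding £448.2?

3

The deviation hurts exactly when the highest competing bid lies strictly between £257.8 and £448.2 — underbidding then forfeits a profitable win.
£403.2: inside the interval → strictly worse (loss £45).
£325.4: inside the interval → strictly worse (loss £122.8).
£312.6: inside the interval → strictly worse (loss £135.6).
£181.5: below both → same outcome either way.
£250.7: below both → same outcome either way.
Count: 3.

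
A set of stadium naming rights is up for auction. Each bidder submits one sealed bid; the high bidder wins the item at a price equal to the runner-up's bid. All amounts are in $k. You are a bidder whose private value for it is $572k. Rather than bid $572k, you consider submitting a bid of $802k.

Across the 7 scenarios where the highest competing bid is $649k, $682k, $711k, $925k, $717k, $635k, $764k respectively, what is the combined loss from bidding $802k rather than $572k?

The deviation costs you only when the competing bid falls strictly between $572k and $802k; elsewhere both bids give the same outcome.
$649k: truthful payoff $0k, deviation payoff −$77k → loss $77k.
$682k: truthful payoff $0k, deviation payoff −$110k → loss $110k.
$711k: truthful payoff $0k, deviation payoff −$139k → loss $139k.
$925k: outcomes coincide → loss $0k.
$717k: truthful payoff $0k, deviation payoff −$145k → loss $145k.
$635k: truthful payoff $0k, deviation payoff −$63k → loss $63k.
$764k: truthful payoff $0k, deviation payoff −$192k → loss $192k.
Total loss = $77k + $110k + $139k + $145k + $63k + $192k = $726k.

$726k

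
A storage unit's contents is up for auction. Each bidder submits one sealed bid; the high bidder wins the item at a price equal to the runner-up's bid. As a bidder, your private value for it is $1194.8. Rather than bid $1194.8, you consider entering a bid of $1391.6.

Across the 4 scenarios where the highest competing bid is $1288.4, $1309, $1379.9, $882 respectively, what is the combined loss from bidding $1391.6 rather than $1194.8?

$392.9

The deviation costs you only when the competing bid falls strictly between $1194.8 and $1391.6; elsewhere both bids give the same outcome.
$1288.4: truthful payoff $0, deviation payoff −$93.6 → loss $93.6.
$1309: truthful payoff $0, deviation payoff −$114.2 → loss $114.2.
$1379.9: truthful payoff $0, deviation payoff −$185.1 → loss $185.1.
$882: outcomes coincide → loss $0.
Total loss = $93.6 + $114.2 + $185.1 = $392.9.
In a second-price auction your bid sets only whether you win, not what you pay, so bidding your true value is weakly dominant.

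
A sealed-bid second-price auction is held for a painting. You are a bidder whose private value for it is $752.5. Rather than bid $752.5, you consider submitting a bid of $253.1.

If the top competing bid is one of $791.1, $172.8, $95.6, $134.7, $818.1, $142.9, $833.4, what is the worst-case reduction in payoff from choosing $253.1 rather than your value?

$791.1: same outcome either way → loss $0.
$172.8: same outcome either way → loss $0.
$95.6: same outcome either way → loss $0.
$134.7: same outcome either way → loss $0.
$818.1: same outcome either way → loss $0.
$142.9: same outcome either way → loss $0.
$833.4: same outcome either way → loss $0.
Maximum loss: $0.

$0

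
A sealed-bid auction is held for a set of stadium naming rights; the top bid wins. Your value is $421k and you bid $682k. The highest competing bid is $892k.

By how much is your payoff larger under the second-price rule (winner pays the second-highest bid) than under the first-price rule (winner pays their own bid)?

$0k

Your bid $682k is below $892k, so you lose under either rule.
Payoff is $0k in both cases; difference = $0k.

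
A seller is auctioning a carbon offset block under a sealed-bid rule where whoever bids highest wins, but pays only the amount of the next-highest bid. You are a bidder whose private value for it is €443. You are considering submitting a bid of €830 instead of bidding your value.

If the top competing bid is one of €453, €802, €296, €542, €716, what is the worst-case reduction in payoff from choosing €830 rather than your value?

€359

€453: truthful gives €0, deviation gives −€10 → loss €10.
€802: truthful gives €0, deviation gives −€359 → loss €359.
€296: same outcome either way → loss €0.
€542: truthful gives €0, deviation gives −€99 → loss €99.
€716: truthful gives €0, deviation gives −€273 → loss €273.
Maximum loss: €359.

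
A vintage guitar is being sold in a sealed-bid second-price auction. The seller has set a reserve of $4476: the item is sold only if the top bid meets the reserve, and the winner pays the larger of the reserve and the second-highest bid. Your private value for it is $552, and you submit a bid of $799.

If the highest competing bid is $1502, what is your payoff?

$0

Your bid $799 is below the highest competing bid $1502, so you lose. Payoff $0.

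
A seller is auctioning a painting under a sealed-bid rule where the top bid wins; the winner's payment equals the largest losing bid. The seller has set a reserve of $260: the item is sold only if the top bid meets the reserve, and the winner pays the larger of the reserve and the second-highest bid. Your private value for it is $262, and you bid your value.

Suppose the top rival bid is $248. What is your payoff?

Your bid $262 is the highest and exceeds the reserve.
Price = max(second-highest bid, reserve) = max($248, $260) = $260.
Payoff = $262 − $260 = $2.

$2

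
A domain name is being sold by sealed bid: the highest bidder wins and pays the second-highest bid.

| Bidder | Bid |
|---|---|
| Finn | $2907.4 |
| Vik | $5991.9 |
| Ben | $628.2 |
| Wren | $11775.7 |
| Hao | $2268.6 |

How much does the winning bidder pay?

$5991.9

Highest bid: Wren at $11775.7, so Wren wins.
Second-highest bid: Vik at $5991.9 — that is the price the winner pays.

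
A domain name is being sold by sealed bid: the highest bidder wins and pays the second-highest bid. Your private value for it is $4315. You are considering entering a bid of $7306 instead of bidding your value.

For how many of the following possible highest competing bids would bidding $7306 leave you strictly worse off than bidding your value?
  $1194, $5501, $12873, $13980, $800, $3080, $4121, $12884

The deviation hurts exactly when the highest competing bid lies strictly between $4315 and $7306 — overbidding then wins at a price above your value.
$1194: below both → same outcome either way.
$5501: inside the interval → strictly worse (loss $1186).
$12873: above both → same outcome either way.
$13980: above both → same outcome either way.
$800: below both → same outcome either way.
$3080: below both → same outcome either way.
$4121: below both → same outcome either way.
$12884: above both → same outcome either way.
Count: 1.

1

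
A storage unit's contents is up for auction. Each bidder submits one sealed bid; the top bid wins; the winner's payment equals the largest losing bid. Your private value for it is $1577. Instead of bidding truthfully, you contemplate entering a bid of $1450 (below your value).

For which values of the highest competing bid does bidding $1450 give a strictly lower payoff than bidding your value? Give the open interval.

If the competing bid is below $1450, both bids win at the same price — no difference.
If it is above $1577, both bids lose — no difference.
If it lies strictly between $1450 and $1577, bidding your value wins at a price below your value (positive payoff) while bidding $1450 loses (payoff 0).
So the deviation strictly hurts on the open interval ($1450, $1577).

($1450, $1577)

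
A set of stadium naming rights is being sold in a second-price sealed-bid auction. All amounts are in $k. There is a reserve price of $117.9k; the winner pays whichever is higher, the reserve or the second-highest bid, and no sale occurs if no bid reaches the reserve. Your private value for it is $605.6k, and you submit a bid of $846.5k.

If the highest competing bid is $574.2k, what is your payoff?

$31.4k

Your bid $846.5k is the highest and exceeds the reserve.
Price = max(second-highest bid, reserve) = max($574.2k, $117.9k) = $574.2k.
Payoff = $605.6k − $574.2k = $31.4k.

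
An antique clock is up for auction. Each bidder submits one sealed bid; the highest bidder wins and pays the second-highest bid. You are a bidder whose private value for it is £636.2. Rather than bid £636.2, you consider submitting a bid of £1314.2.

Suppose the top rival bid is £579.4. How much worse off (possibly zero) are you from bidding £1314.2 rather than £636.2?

Bidding your value £636.2: you win (since £636.2 > £579.4) and pay £579.4. Payoff £56.8.
Bidding £1314.2: you win and pay £579.4. Payoff £636.2 − £579.4 = £56.8.
Difference = £56.8 − £56.8 = £0; both bids lead to the same outcome because the competing bid is below both your value and your alternative bid.
Truthful bidding weakly dominates here: raising your bid can only win items priced above your value, and lowering it can only forfeit items priced below.

£0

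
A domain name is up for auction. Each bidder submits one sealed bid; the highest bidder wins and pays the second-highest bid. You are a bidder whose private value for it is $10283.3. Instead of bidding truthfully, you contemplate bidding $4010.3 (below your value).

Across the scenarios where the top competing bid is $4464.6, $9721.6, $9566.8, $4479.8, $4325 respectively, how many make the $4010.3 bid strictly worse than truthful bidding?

The deviation hurts exactly when the highest competing bid lies strictly between $4010.3 and $10283.3 — underbidding then forfeits a profitable win.
$4464.6: inside the interval → strictly worse (loss $5818.7).
$9721.6: inside the interval → strictly worse (loss $561.7).
$9566.8: inside the interval → strictly worse (loss $716.5).
$4479.8: inside the interval → strictly worse (loss $5803.5).
$4325: inside the interval → strictly worse (loss $5958.3).
Count: 5.

5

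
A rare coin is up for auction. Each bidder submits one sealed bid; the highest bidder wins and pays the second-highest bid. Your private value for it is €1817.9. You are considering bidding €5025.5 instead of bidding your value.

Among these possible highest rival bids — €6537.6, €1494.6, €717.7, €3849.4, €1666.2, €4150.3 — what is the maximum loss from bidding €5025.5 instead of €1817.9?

€6537.6: same outcome either way → loss €0.
€1494.6: same outcome either way → loss €0.
€717.7: same outcome either way → loss €0.
€3849.4: truthful gives €0, deviation gives −€2031.5 → loss €2031.5.
€1666.2: same outcome either way → loss €0.
€4150.3: truthful gives €0, deviation gives −€2332.4 → loss €2332.4.
Maximum loss: €2332.4.

€2332.4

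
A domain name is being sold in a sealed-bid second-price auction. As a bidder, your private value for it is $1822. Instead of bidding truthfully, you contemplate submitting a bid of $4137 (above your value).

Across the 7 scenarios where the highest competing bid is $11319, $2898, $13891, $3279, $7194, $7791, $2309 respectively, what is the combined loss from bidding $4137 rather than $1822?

$3020

The deviation costs you only when the competing bid falls strictly between $1822 and $4137; elsewhere both bids give the same outcome.
$11319: outcomes coincide → loss $0.
$2898: truthful payoff $0, deviation payoff −$1076 → loss $1076.
$13891: outcomes coincide → loss $0.
$3279: truthful payoff $0, deviation payoff −$1457 → loss $1457.
$7194: outcomes coincide → loss $0.
$7791: outcomes coincide → loss $0.
$2309: truthful payoff $0, deviation payoff −$487 → loss $487.
Total loss = $1076 + $1457 + $487 = $3020.
In a second-price auction your bid sets only whether you win, not what you pay, so bidding your true value is weakly dominant.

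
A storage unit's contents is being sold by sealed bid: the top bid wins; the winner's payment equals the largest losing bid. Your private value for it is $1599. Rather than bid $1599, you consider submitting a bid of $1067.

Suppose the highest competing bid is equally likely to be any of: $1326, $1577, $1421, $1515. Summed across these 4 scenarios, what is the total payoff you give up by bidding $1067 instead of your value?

The deviation costs you only when the competing bid falls strictly between $1067 and $1599; elsewhere both bids give the same outcome.
$1326: truthful payoff $273, deviation payoff $0 → loss $273.
$1577: truthful payoff $22, deviation payoff $0 → loss $22.
$1421: truthful payoff $178, deviation payoff $0 → loss $178.
$1515: truthful payoff $84, deviation payoff $0 → loss $84.
Total loss = $273 + $22 + $178 + $84 = $557.

$557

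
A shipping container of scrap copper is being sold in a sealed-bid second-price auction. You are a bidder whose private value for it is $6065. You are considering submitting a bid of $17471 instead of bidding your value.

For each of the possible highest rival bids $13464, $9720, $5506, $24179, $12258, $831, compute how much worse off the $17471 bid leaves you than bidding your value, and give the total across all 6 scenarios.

The deviation costs you only when the competing bid falls strictly between $6065 and $17471; elsewhere both bids give the same outcome.
$13464: truthful payoff $0, deviation payoff −$7399 → loss $7399.
$9720: truthful payoff $0, deviation payoff −$3655 → loss $3655.
$5506: outcomes coincide → loss $0.
$24179: outcomes coincide → loss $0.
$12258: truthful payoff $0, deviation payoff −$6193 → loss $6193.
$831: outcomes coincide → loss $0.
Total loss = $7399 + $3655 + $6193 = $17247.

$17247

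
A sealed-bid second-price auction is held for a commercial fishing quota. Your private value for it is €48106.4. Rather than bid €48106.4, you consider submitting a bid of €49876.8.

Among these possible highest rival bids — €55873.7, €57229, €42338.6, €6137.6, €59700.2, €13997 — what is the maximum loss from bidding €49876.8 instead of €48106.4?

€0

€55873.7: same outcome either way → loss €0.
€57229: same outcome either way → loss €0.
€42338.6: same outcome either way → loss €0.
€6137.6: same outcome either way → loss €0.
€59700.2: same outcome either way → loss €0.
€13997: same outcome either way → loss €0.
Maximum loss: €0.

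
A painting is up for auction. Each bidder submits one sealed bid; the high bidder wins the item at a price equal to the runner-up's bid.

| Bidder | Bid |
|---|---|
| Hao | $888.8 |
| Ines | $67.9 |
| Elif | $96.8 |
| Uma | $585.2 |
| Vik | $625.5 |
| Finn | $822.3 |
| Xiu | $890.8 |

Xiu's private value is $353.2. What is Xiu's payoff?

Highest bid: Xiu at $890.8, so Xiu wins.
Second-highest bid: Hao at $888.8 — that is the price the winner pays.
Xiu's payoff = value − price = $353.2 − $888.8 = −$535.6.

−$535.6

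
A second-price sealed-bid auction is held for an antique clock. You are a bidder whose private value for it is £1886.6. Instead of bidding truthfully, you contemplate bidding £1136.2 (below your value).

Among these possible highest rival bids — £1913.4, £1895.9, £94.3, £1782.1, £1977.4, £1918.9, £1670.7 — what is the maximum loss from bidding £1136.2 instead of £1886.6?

£1913.4: same outcome either way → loss £0.
£1895.9: same outcome either way → loss £0.
£94.3: same outcome either way → loss £0.
£1782.1: truthful gives £104.5, deviation gives £0 → loss £104.5.
£1977.4: same outcome either way → loss £0.
£1918.9: same outcome either way → loss £0.
£1670.7: truthful gives £215.9, deviation gives £0 → loss £215.9.
Maximum loss: £215.9.

£215.9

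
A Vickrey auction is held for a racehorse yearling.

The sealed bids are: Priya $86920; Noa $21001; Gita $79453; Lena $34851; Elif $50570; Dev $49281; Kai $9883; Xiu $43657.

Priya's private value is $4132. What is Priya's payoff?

Highest bid: Priya at $86920, so Priya wins.
Second-highest bid: Gita at $79453 — that is the price the winner pays.
Priya's payoff = value − price = $4132 − $79453 = −$75321.

−$75321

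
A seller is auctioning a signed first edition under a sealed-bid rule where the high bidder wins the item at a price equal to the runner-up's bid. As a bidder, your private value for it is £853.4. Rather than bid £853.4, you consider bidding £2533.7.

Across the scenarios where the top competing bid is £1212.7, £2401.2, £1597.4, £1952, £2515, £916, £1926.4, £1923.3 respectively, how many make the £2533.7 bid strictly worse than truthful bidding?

8

The deviation hurts exactly when the highest competing bid lies strictly between £853.4 and £2533.7 — overbidding then wins at a price above your value.
£1212.7: inside the interval → strictly worse (loss £359.3).
£2401.2: inside the interval → strictly worse (loss £1547.8).
£1597.4: inside the interval → strictly worse (loss £744).
£1952: inside the interval → strictly worse (loss £1098.6).
£2515: inside the interval → strictly worse (loss £1661.6).
£916: inside the interval → strictly worse (loss £62.6).
£1926.4: inside the interval → strictly worse (loss £1073).
£1923.3: inside the interval → strictly worse (loss £1069.9).
Count: 8.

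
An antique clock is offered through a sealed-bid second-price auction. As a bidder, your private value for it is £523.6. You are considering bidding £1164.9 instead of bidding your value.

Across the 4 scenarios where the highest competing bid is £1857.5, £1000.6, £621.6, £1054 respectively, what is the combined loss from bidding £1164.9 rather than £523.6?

The deviation costs you only when the competing bid falls strictly between £523.6 and £1164.9; elsewhere both bids give the same outcome.
£1857.5: outcomes coincide → loss £0.
£1000.6: truthful payoff £0, deviation payoff −£477 → loss £477.
£621.6: truthful payoff £0, deviation payoff −£98 → loss £98.
£1054: truthful payoff £0, deviation payoff −£530.4 → loss £530.4.
Total loss = £477 + £98 + £530.4 = £1105.4.
In a second-price auction your bid sets only whether you win, not what you pay, so bidding your true value is weakly dominant.

£1105.4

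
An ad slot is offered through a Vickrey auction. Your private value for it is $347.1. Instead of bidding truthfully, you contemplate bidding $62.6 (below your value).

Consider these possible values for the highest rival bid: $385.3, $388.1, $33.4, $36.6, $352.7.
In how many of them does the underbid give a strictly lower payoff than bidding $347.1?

The deviation hurts exactly when the highest competing bid lies strictly between $62.6 and $347.1 — underbidding then forfeits a profitable win.
$385.3: above both → same outcome either way.
$388.1: above both → same outcome either way.
$33.4: below both → same outcome either way.
$36.6: below both → same outcome either way.
$352.7: above both → same outcome either way.
Count: 0.

0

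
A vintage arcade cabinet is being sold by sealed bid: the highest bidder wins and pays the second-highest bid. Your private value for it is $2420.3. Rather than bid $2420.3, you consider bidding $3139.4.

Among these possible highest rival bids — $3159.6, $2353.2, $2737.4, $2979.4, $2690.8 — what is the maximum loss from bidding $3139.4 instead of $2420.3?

$559.1

$3159.6: same outcome either way → loss $0.
$2353.2: same outcome either way → loss $0.
$2737.4: truthful gives $0, deviation gives −$317.1 → loss $317.1.
$2979.4: truthful gives $0, deviation gives −$559.1 → loss $559.1.
$2690.8: truthful gives $0, deviation gives −$270.5 → loss $270.5.
Maximum loss: $559.1.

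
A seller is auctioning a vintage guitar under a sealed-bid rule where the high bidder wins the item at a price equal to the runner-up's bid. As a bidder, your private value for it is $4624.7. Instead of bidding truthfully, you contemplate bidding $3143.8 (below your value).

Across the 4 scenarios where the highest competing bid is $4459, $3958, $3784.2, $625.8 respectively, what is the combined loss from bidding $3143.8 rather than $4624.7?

$1672.9

The deviation costs you only when the competing bid falls strictly between $3143.8 and $4624.7; elsewhere both bids give the same outcome.
$4459: truthful payoff $165.7, deviation payoff $0 → loss $165.7.
$3958: truthful payoff $666.7, deviation payoff $0 → loss $666.7.
$3784.2: truthful payoff $840.5, deviation payoff $0 → loss $840.5.
$625.8: outcomes coincide → loss $0.
Total loss = $165.7 + $666.7 + $840.5 = $1672.9.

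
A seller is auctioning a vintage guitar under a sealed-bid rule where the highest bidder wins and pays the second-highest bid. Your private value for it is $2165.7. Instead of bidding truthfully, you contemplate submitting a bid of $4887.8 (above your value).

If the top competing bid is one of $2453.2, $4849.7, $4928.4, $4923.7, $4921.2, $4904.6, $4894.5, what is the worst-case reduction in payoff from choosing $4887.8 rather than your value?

$2684

$2453.2: truthful gives $0, deviation gives −$287.5 → loss $287.5.
$4849.7: truthful gives $0, deviation gives −$2684 → loss $2684.
$4928.4: same outcome either way → loss $0.
$4923.7: same outcome either way → loss $0.
$4921.2: same outcome either way → loss $0.
$4904.6: same outcome either way → loss $0.
$4894.5: same outcome either way → loss $0.
Maximum loss: $2684.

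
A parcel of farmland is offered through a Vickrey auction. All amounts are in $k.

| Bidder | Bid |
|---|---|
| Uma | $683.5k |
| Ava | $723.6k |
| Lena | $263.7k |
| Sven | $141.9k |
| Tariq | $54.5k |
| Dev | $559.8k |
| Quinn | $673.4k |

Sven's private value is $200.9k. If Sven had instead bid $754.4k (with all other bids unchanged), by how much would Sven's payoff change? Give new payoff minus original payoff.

The highest bid among the other bidders is $723.6k; Sven's bid doesn't change that.
Original bid $141.9k: Sven is not highest (top rival bid is $723.6k); payoff $0k.
Alternative bid $754.4k: Sven is highest, pays the top rival bid $723.6k; payoff $200.9k − $723.6k = −$522.7k.
Change in payoff = −$522.7k − ($0k) = −$522.7k.

−$522.7k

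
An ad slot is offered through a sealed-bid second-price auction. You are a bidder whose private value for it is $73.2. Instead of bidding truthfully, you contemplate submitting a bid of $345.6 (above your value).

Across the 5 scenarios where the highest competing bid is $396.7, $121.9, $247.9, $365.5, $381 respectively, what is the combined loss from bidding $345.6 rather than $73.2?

The deviation costs you only when the competing bid falls strictly between $73.2 and $345.6; elsewhere both bids give the same outcome.
$396.7: outcomes coincide → loss $0.
$121.9: truthful payoff $0, deviation payoff −$48.7 → loss $48.7.
$247.9: truthful payoff $0, deviation payoff −$174.7 → loss $174.7.
$365.5: outcomes coincide → loss $0.
$381: outcomes coincide → loss $0.
Total loss = $48.7 + $174.7 = $223.4.

$223.4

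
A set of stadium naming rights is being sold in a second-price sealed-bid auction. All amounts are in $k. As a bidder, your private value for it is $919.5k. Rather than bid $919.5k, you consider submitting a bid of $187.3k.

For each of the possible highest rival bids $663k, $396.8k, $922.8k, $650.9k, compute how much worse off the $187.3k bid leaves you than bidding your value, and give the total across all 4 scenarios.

The deviation costs you only when the competing bid falls strictly between $187.3k and $919.5k; elsewhere both bids give the same outcome.
$663k: truthful payoff $256.5k, deviation payoff $0k → loss $256.5k.
$396.8k: truthful payoff $522.7k, deviation payoff $0k → loss $522.7k.
$922.8k: outcomes coincide → loss $0k.
$650.9k: truthful payoff $268.6k, deviation payoff $0k → loss $268.6k.
Total loss = $256.5k + $522.7k + $268.6k = $1047.8k.

$1047.8k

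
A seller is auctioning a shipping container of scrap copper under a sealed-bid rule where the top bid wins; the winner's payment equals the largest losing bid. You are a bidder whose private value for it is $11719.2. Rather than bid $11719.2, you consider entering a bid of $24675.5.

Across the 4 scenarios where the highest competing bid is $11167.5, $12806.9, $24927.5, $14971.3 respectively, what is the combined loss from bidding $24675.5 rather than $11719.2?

$4339.8

The deviation costs you only when the competing bid falls strictly between $11719.2 and $24675.5; elsewhere both bids give the same outcome.
$11167.5: outcomes coincide → loss $0.
$12806.9: truthful payoff $0, deviation payoff −$1087.7 → loss $1087.7.
$24927.5: outcomes coincide → loss $0.
$14971.3: truthful payoff $0, deviation payoff −$3252.1 → loss $3252.1.
Total loss = $1087.7 + $3252.1 = $4339.8.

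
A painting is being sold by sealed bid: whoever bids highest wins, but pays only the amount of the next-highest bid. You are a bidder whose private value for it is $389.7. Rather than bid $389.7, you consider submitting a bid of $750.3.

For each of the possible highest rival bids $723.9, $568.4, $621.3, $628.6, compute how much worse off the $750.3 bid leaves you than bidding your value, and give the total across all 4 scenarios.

$983.4

The deviation costs you only when the competing bid falls strictly between $389.7 and $750.3; elsewhere both bids give the same outcome.
$723.9: truthful payoff $0, deviation payoff −$334.2 → loss $334.2.
$568.4: truthful payoff $0, deviation payoff −$178.7 → loss $178.7.
$621.3: truthful payoff $0, deviation payoff −$231.6 → loss $231.6.
$628.6: truthful payoff $0, deviation payoff −$238.9 → loss $238.9.
Total loss = $334.2 + $178.7 + $231.6 + $238.9 = $983.4.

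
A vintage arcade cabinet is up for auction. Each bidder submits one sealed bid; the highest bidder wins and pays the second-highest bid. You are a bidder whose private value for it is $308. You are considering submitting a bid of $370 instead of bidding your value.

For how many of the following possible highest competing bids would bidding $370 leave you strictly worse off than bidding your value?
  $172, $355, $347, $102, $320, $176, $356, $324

The deviation hurts exactly when the highest competing bid lies strictly between $308 and $370 — overbidding then wins at a price above your value.
$172: below both → same outcome either way.
$355: inside the interval → strictly worse (loss $47).
$347: inside the interval → strictly worse (loss $39).
$102: below both → same outcome either way.
$320: inside the interval → strictly worse (loss $12).
$176: below both → same outcome either way.
$356: inside the interval → strictly worse (loss $48).
$324: inside the interval → strictly worse (loss $16).
Count: 5.

5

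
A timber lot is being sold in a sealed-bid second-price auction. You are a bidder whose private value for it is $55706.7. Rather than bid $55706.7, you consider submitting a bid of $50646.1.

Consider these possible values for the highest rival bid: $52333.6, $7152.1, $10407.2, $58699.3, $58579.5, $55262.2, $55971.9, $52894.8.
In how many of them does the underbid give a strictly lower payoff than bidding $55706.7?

The deviation hurts exactly when the highest competing bid lies strictly between $50646.1 and $55706.7 — underbidding then forfeits a profitable win.
$52333.6: inside the interval → strictly worse (loss $3373.1).
$7152.1: below both → same outcome either way.
$10407.2: below both → same outcome either way.
$58699.3: above both → same outcome either way.
$58579.5: above both → same outcome either way.
$55262.2: inside the interval → strictly worse (loss $444.5).
$55971.9: above both → same outcome either way.
$52894.8: inside the interval → strictly worse (loss $2811.9).
Count: 3.

3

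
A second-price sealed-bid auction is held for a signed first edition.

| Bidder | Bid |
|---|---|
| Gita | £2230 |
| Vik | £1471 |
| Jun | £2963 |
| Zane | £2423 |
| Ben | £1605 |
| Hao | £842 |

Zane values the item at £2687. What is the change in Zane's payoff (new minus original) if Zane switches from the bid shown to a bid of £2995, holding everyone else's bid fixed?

The highest bid among the other bidders is £2963; Zane's bid doesn't change that.
Original bid £2423: Zane is not highest (top rival bid is £2963); payoff £0.
Alternative bid £2995: Zane is highest, pays the top rival bid £2963; payoff £2687 − £2963 = −£276.
Change in payoff = −£276 − (£0) = −£276.

−£276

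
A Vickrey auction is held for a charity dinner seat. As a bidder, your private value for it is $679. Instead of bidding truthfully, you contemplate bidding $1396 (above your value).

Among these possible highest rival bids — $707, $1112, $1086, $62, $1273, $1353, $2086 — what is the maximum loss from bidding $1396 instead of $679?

$707: truthful gives $0, deviation gives −$28 → loss $28.
$1112: truthful gives $0, deviation gives −$433 → loss $433.
$1086: truthful gives $0, deviation gives −$407 → loss $407.
$62: same outcome either way → loss $0.
$1273: truthful gives $0, deviation gives −$594 → loss $594.
$1353: truthful gives $0, deviation gives −$674 → loss $674.
$2086: same outcome either way → loss $0.
Maximum loss: $674.

$674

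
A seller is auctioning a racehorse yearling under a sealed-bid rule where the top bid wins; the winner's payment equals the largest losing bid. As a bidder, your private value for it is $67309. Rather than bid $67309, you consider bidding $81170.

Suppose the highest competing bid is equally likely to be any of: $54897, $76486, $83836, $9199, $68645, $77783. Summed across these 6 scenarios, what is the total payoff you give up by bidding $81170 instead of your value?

The deviation costs you only when the competing bid falls strictly between $67309 and $81170; elsewhere both bids give the same outcome.
$54897: outcomes coincide → loss $0.
$76486: truthful payoff $0, deviation payoff −$9177 → loss $9177.
$83836: outcomes coincide → loss $0.
$9199: outcomes coincide → loss $0.
$68645: truthful payoff $0, deviation payoff −$1336 → loss $1336.
$77783: truthful payoff $0, deviation payoff −$10474 → loss $10474.
Total loss = $9177 + $1336 + $10474 = $20987.
Because the price is fixed by the runner-up's bid, deviating from your value can only change a good outcome into a bad one — never the reverse.

$20987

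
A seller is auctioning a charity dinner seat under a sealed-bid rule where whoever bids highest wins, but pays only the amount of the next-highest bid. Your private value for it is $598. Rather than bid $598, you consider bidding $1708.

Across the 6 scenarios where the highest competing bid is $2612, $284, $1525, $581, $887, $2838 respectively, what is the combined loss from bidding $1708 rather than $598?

$1216

The deviation costs you only when the competing bid falls strictly between $598 and $1708; elsewhere both bids give the same outcome.
$2612: outcomes coincide → loss $0.
$284: outcomes coincide → loss $0.
$1525: truthful payoff $0, deviation payoff −$927 → loss $927.
$581: outcomes coincide → loss $0.
$887: truthful payoff $0, deviation payoff −$289 → loss $289.
$2838: outcomes coincide → loss $0.
Total loss = $927 + $289 = $1216.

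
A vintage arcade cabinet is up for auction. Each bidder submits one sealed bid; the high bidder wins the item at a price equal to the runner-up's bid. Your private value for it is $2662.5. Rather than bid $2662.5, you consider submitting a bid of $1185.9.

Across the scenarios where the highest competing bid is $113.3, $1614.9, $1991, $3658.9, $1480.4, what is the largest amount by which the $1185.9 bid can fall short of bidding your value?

$113.3: same outcome either way → loss $0.
$1614.9: truthful gives $1047.6, deviation gives $0 → loss $1047.6.
$1991: truthful gives $671.5, deviation gives $0 → loss $671.5.
$3658.9: same outcome either way → loss $0.
$1480.4: truthful gives $1182.1, deviation gives $0 → loss $1182.1.
Maximum loss: $1182.1.

$1182.1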